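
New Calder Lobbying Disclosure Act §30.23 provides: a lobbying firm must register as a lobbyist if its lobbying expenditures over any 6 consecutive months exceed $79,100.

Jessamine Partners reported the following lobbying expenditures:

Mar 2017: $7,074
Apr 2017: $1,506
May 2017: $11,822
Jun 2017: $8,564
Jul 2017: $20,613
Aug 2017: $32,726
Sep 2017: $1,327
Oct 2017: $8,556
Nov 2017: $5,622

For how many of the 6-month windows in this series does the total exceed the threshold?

Mar 2017–Aug 2017: $7,074 + $1,506 + $11,822 + $8,564 + $20,613 + $32,726 = $82,305 (over)
Apr 2017–Sep 2017: $1,506 + $11,822 + $8,564 + $20,613 + $32,726 + $1,327 = $76,558 (under)
May 2017–Oct 2017: $11,822 + $8,564 + $20,613 + $32,726 + $1,327 + $8,556 = $83,608 (over)
Jun 2017–Nov 2017: $8,564 + $20,613 + $32,726 + $1,327 + $8,556 + $5,622 = $77,408 (under)
2 windows exceed the threshold.

2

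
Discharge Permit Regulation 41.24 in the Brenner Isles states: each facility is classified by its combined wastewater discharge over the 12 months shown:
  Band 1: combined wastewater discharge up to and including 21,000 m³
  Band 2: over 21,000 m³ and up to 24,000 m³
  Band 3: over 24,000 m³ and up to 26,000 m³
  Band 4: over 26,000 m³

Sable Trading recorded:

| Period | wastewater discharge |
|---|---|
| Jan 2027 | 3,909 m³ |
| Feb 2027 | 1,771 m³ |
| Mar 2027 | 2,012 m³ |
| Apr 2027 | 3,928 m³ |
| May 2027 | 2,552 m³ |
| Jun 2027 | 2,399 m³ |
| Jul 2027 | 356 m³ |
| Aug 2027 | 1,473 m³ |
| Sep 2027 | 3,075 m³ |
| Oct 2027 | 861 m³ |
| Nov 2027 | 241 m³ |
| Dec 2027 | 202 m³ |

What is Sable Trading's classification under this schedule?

Combined wastewater discharge: 3,909 m³ + 1,771 m³ + 2,012 m³ + 3,928 m³ + 2,552 m³ + 2,399 m³ + 356 m³ + 1,473 m³ + 3,075 m³ + 861 m³ + 241 m³ + 202 m³ = 22,779 m³.
21,000 m³ < 22,779 m³ ≤ 24,000 m³, so Band 2 applies.

Band 2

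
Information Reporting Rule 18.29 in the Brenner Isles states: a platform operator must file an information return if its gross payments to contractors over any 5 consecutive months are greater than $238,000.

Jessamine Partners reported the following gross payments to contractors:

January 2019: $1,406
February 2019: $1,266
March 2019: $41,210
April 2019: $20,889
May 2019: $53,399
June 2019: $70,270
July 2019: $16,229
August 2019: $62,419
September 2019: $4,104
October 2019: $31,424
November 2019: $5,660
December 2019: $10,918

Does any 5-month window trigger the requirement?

January 2019–May 2019: $1,406 + $1,266 + $41,210 + $20,889 + $53,399 = $118,170 (under)
February 2019–June 2019: $1,266 + $41,210 + $20,889 + $53,399 + $70,270 = $187,034 (under)
March 2019–July 2019: $41,210 + $20,889 + $53,399 + $70,270 + $16,229 = $201,997 (under)
April 2019–August 2019: $20,889 + $53,399 + $70,270 + $16,229 + $62,419 = $223,206 (under)
May 2019–September 2019: $53,399 + $70,270 + $16,229 + $62,419 + $4,104 = $206,421 (under)
June 2019–October 2019: $70,270 + $16,229 + $62,419 + $4,104 + $31,424 = $184,446 (under)
July 2019–November 2019: $16,229 + $62,419 + $4,104 + $31,424 + $5,660 = $119,836 (under)
August 2019–December 2019: $62,419 + $4,104 + $31,424 + $5,660 + $10,918 = $114,525 (under)
No window exceeds $238,000.

No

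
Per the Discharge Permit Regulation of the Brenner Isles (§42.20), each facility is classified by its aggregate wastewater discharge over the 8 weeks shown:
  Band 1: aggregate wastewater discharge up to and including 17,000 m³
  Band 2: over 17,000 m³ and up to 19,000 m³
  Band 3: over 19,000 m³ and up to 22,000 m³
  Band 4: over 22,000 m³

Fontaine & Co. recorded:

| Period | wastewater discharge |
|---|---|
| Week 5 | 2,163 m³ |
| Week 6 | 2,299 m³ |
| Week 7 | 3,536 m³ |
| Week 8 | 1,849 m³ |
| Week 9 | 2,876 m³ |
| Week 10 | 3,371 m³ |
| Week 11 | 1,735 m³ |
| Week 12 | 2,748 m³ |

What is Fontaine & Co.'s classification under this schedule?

Band 3

Aggregate wastewater discharge: 2,163 m³ + 2,299 m³ + 3,536 m³ + 1,849 m³ + 2,876 m³ + 3,371 m³ + 1,735 m³ + 2,748 m³ = 20,577 m³.
19,000 m³ < 20,577 m³ ≤ 22,000 m³, so Band 3 applies.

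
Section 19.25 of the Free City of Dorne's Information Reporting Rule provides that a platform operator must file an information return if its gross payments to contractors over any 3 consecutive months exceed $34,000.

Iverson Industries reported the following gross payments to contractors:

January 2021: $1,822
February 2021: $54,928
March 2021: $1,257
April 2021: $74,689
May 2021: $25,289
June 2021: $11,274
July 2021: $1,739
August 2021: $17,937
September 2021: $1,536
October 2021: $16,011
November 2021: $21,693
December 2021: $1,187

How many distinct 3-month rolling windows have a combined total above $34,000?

January 2021–March 2021: $1,822 + $54,928 + $1,257 = $58,007 (over)
February 2021–April 2021: $54,928 + $1,257 + $74,689 = $130,874 (over)
March 2021–May 2021: $1,257 + $74,689 + $25,289 = $101,235 (over)
April 2021–June 2021: $74,689 + $25,289 + $11,274 = $111,252 (over)
May 2021–July 2021: $25,289 + $11,274 + $1,739 = $38,302 (over)
June 2021–August 2021: $11,274 + $1,739 + $17,937 = $30,950 (under)
July 2021–September 2021: $1,739 + $17,937 + $1,536 = $21,212 (under)
August 2021–October 2021: $17,937 + $1,536 + $16,011 = $35,484 (over)
September 2021–November 2021: $1,536 + $16,011 + $21,693 = $39,240 (over)
October 2021–December 2021: $16,011 + $21,693 + $1,187 = $38,891 (over)
8 windows exceed the threshold.

8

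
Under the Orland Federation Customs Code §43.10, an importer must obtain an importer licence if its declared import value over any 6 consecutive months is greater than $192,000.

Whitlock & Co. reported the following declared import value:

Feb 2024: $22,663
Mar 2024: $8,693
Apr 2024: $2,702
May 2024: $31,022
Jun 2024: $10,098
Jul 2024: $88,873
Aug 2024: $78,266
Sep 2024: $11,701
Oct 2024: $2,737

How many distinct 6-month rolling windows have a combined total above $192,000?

3

Feb 2024–Jul 2024: $22,663 + $8,693 + $2,702 + $31,022 + $10,098 + $88,873 = $164,051 (under)
Mar 2024–Aug 2024: $8,693 + $2,702 + $31,022 + $10,098 + $88,873 + $78,266 = $219,654 (over)
Apr 2024–Sep 2024: $2,702 + $31,022 + $10,098 + $88,873 + $78,266 + $11,701 = $222,662 (over)
May 2024–Oct 2024: $31,022 + $10,098 + $88,873 + $78,266 + $11,701 + $2,737 = $222,697 (over)
3 windows exceed the threshold.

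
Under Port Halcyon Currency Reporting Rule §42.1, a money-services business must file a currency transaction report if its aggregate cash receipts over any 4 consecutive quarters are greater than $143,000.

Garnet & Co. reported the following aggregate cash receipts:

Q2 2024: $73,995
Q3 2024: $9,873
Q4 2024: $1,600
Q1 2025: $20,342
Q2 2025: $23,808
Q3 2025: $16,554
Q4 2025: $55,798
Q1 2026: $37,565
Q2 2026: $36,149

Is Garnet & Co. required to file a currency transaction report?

Yes

Q2 2024–Q1 2025: $73,995 + $9,873 + $1,600 + $20,342 = $105,810 (under)
Q3 2024–Q2 2025: $9,873 + $1,600 + $20,342 + $23,808 = $55,623 (under)
Q4 2024–Q3 2025: $1,600 + $20,342 + $23,808 + $16,554 = $62,304 (under)
Q1 2025–Q4 2025: $20,342 + $23,808 + $16,554 + $55,798 = $116,502 (under)
Q2 2025–Q1 2026: $23,808 + $16,554 + $55,798 + $37,565 = $133,725 (under)
Q3 2025–Q2 2026: $16,554 + $55,798 + $37,565 + $36,149 = $146,066 (over)
At least one window exceeds $143,000.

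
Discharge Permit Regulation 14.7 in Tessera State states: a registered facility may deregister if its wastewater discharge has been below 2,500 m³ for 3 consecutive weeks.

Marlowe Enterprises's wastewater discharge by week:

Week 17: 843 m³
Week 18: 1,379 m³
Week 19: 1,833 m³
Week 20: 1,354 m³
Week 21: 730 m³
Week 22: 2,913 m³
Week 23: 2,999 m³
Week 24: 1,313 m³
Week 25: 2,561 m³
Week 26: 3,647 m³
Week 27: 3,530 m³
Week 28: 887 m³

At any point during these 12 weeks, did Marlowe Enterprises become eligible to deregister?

Weeks below 2,500 m³: Week 17, Week 18, Week 19, Week 20, Week 21, Week 24, Week 28.
Longest run of consecutive weeks below the threshold: 5.
5 ≥ 3, so Marlowe Enterprises became eligible.

Yes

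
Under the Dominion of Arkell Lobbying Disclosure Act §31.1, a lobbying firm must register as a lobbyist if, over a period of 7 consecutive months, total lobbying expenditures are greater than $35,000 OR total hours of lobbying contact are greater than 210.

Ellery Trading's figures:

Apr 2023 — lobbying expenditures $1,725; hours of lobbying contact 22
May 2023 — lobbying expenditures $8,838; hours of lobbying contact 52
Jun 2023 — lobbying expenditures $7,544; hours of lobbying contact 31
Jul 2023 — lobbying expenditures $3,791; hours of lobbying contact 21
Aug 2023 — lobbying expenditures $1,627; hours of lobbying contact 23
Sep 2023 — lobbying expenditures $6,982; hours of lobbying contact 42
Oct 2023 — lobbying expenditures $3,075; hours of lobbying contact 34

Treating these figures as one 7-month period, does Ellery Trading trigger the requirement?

Total lobbying expenditures: $1,725 + $8,838 + $7,544 + $3,791 + $1,627 + $6,982 + $3,075 = $33,582 (≤ $35,000).
Total hours of lobbying contact: 22 + 52 + 31 + 21 + 23 + 42 + 34 = 225 (> 210).
The test is 'or': at least one threshold is exceeded.

Yes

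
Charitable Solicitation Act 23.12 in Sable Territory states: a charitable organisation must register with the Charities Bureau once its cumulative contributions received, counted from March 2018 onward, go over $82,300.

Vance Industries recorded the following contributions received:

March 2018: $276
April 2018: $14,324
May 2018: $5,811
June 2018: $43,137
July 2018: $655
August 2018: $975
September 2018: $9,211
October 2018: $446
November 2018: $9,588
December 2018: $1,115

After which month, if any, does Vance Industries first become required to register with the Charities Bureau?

November 2018

Through March 2018: $276
Through April 2018: $14,600
Through May 2018: $20,411
Through June 2018: $63,548
Through July 2018: $64,203
Through August 2018: $65,178
Through September 2018: $74,389
Through October 2018: $74,835
Through November 2018: $84,423 ← exceeds threshold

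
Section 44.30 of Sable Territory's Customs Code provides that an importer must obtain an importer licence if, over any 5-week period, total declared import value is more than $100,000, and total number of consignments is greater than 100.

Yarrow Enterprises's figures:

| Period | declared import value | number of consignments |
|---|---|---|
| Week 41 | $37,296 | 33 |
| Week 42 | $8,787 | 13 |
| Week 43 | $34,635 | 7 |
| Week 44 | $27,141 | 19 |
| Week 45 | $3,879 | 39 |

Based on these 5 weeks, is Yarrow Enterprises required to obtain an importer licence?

Yes

Total declared import value: $37,296 + $8,787 + $34,635 + $27,141 + $3,879 = $111,738 (> $100,000).
Total number of consignments: 33 + 13 + 7 + 19 + 39 = 111 (> 100).
The test is 'and': both thresholds are exceeded.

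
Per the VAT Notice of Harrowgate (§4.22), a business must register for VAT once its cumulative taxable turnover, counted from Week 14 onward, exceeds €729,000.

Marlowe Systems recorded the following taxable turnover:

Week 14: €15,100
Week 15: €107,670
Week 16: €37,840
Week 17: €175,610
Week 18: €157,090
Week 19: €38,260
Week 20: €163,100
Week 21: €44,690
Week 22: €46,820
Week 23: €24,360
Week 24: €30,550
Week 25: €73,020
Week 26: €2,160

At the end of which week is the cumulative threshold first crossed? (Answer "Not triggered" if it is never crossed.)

Week 21

Through Week 14: €15,100
Through Week 15: €122,770
Through Week 16: €160,610
Through Week 17: €336,220
Through Week 18: €493,310
Through Week 19: €531,570
Through Week 20: €694,670
Through Week 21: €739,360 ← exceeds threshold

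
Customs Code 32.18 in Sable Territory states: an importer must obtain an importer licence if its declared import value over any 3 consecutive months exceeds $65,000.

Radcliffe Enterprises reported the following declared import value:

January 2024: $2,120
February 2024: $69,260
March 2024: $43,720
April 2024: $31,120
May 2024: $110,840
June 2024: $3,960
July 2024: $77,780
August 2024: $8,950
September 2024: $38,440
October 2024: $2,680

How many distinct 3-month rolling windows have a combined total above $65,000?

7

January 2024–March 2024: $2,120 + $69,260 + $43,720 = $115,100 (over)
February 2024–April 2024: $69,260 + $43,720 + $31,120 = $144,100 (over)
March 2024–May 2024: $43,720 + $31,120 + $110,840 = $185,680 (over)
April 2024–June 2024: $31,120 + $110,840 + $3,960 = $145,920 (over)
May 2024–July 2024: $110,840 + $3,960 + $77,780 = $192,580 (over)
June 2024–August 2024: $3,960 + $77,780 + $8,950 = $90,690 (over)
July 2024–September 2024: $77,780 + $8,950 + $38,440 = $125,170 (over)
August 2024–October 2024: $8,950 + $38,440 + $2,680 = $50,070 (under)
7 windows exceed the threshold.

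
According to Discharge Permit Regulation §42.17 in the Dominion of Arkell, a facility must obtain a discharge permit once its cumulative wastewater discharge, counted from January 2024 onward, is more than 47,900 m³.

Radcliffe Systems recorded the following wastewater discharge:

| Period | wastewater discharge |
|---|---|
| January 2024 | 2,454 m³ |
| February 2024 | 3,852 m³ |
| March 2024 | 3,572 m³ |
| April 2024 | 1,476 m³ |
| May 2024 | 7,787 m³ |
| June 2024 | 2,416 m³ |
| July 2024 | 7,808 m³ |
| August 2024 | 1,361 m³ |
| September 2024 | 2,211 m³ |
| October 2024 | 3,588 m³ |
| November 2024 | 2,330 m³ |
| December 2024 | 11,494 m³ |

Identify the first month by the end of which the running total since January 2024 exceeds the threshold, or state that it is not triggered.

Through January 2024: 2,454 m³
Through February 2024: 6,306 m³
Through March 2024: 9,878 m³
Through April 2024: 11,354 m³
Through May 2024: 19,141 m³
Through June 2024: 21,557 m³
Through July 2024: 29,365 m³
Through August 2024: 30,726 m³
Through September 2024: 32,937 m³
Through October 2024: 36,525 m³
Through November 2024: 38,855 m³
Through December 2024: 50,349 m³ ← exceeds threshold

December 2024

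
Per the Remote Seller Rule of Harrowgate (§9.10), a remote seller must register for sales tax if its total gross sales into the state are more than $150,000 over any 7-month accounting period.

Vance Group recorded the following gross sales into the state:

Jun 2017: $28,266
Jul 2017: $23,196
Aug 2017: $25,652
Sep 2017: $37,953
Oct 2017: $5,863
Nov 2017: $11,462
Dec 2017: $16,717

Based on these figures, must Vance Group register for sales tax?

No

Total gross sales into the state: $28,266 + $23,196 + $25,652 + $37,953 + $5,863 + $11,462 + $16,717 = $149,109.
$149,109 ≤ $150,000, so the threshold is not exceeded.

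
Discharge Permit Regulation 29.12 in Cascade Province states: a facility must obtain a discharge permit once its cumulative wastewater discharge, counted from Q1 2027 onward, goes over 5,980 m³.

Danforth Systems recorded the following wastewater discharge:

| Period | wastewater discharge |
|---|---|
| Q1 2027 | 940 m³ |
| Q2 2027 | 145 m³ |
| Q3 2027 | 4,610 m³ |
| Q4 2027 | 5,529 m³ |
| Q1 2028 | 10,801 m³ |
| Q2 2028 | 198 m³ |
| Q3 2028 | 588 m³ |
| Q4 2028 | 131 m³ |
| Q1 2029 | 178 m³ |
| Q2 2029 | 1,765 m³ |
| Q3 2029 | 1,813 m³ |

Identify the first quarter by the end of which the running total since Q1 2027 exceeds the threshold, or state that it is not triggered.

Q4 2027

Through Q1 2027: 940 m³
Through Q2 2027: 1,085 m³
Through Q3 2027: 5,695 m³
Through Q4 2027: 11,224 m³ ← exceeds threshold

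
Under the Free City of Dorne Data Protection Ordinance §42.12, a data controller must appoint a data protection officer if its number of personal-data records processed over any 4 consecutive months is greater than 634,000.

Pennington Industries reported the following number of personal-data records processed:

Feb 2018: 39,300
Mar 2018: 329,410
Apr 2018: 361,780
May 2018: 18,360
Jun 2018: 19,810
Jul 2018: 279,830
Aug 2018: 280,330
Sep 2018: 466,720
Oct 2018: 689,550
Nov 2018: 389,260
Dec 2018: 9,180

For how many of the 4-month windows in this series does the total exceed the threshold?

Feb 2018–May 2018: 39,300 + 329,410 + 361,780 + 18,360 = 748,850 (over)
Mar 2018–Jun 2018: 329,410 + 361,780 + 18,360 + 19,810 = 729,360 (over)
Apr 2018–Jul 2018: 361,780 + 18,360 + 19,810 + 279,830 = 679,780 (over)
May 2018–Aug 2018: 18,360 + 19,810 + 279,830 + 280,330 = 598,330 (under)
Jun 2018–Sep 2018: 19,810 + 279,830 + 280,330 + 466,720 = 1,046,690 (over)
Jul 2018–Oct 2018: 279,830 + 280,330 + 466,720 + 689,550 = 1,716,430 (over)
Aug 2018–Nov 2018: 280,330 + 466,720 + 689,550 + 389,260 = 1,825,860 (over)
Sep 2018–Dec 2018: 466,720 + 689,550 + 389,260 + 9,180 = 1,554,710 (over)
7 windows exceed the threshold.

7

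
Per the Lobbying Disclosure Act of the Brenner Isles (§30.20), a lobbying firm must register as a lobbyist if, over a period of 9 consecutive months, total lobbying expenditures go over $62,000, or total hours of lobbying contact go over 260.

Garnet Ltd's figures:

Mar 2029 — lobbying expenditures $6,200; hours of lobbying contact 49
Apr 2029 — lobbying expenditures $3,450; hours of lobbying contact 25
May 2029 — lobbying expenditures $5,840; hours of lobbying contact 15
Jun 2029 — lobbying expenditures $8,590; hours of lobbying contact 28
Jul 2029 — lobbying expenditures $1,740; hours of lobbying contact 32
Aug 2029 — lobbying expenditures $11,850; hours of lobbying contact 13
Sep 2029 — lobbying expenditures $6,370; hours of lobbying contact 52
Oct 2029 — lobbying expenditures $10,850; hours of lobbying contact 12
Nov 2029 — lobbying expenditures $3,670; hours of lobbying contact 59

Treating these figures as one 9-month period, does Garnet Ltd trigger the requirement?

Total lobbying expenditures: $6,200 + $3,450 + $5,840 + $8,590 + $1,740 + $11,850 + $6,370 + $10,850 + $3,670 = $58,560 (≤ $62,000).
Total hours of lobbying contact: 49 + 25 + 15 + 28 + 32 + 13 + 52 + 12 + 59 = 285 (> 260).
The test is 'or': at least one threshold is exceeded.

Yes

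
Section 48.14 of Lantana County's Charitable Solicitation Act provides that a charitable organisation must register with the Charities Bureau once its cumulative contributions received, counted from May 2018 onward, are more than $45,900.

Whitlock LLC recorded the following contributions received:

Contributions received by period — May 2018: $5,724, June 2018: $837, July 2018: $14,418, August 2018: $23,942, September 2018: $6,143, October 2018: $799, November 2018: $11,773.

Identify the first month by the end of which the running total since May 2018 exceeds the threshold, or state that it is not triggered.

Through May 2018: $5,724
Through June 2018: $6,561
Through July 2018: $20,979
Through August 2018: $44,921
Through September 2018: $51,064 ← exceeds threshold

September 2018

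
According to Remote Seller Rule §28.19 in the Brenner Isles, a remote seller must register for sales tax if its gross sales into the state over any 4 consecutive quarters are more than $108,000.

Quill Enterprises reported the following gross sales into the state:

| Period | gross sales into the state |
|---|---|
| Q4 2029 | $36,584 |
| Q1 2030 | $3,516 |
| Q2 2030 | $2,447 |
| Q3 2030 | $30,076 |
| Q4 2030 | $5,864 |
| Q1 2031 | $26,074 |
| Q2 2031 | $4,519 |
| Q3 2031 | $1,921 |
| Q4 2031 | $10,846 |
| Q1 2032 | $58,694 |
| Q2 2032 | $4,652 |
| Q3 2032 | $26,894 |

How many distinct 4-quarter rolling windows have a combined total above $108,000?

Q4 2029–Q3 2030: $36,584 + $3,516 + $2,447 + $30,076 = $72,623 (under)
Q1 2030–Q4 2030: $3,516 + $2,447 + $30,076 + $5,864 = $41,903 (under)
Q2 2030–Q1 2031: $2,447 + $30,076 + $5,864 + $26,074 = $64,461 (under)
Q3 2030–Q2 2031: $30,076 + $5,864 + $26,074 + $4,519 = $66,533 (under)
Q4 2030–Q3 2031: $5,864 + $26,074 + $4,519 + $1,921 = $38,378 (under)
Q1 2031–Q4 2031: $26,074 + $4,519 + $1,921 + $10,846 = $43,360 (under)
Q2 2031–Q1 2032: $4,519 + $1,921 + $10,846 + $58,694 = $75,980 (under)
Q3 2031–Q2 2032: $1,921 + $10,846 + $58,694 + $4,652 = $76,113 (under)
Q4 2031–Q3 2032: $10,846 + $58,694 + $4,652 + $26,894 = $101,086 (under)
0 windows exceed the threshold.

0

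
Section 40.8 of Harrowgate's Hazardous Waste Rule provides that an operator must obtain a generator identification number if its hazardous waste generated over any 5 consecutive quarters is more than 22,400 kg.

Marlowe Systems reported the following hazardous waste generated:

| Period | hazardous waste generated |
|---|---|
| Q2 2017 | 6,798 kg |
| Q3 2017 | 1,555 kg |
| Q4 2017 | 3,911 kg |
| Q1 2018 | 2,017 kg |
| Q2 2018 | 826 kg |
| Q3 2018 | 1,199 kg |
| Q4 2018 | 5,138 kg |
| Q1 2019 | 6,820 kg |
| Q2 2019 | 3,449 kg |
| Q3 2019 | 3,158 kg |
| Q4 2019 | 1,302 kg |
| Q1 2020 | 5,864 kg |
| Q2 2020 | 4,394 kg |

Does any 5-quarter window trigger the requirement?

No

Q2 2017–Q2 2018: 6,798 kg + 1,555 kg + 3,911 kg + 2,017 kg + 826 kg = 15,107 kg (under)
Q3 2017–Q3 2018: 1,555 kg + 3,911 kg + 2,017 kg + 826 kg + 1,199 kg = 9,508 kg (under)
Q4 2017–Q4 2018: 3,911 kg + 2,017 kg + 826 kg + 1,199 kg + 5,138 kg = 13,091 kg (under)
Q1 2018–Q1 2019: 2,017 kg + 826 kg + 1,199 kg + 5,138 kg + 6,820 kg = 16,000 kg (under)
Q2 2018–Q2 2019: 826 kg + 1,199 kg + 5,138 kg + 6,820 kg + 3,449 kg = 17,432 kg (under)
Q3 2018–Q3 2019: 1,199 kg + 5,138 kg + 6,820 kg + 3,449 kg + 3,158 kg = 19,764 kg (under)
Q4 2018–Q4 2019: 5,138 kg + 6,820 kg + 3,449 kg + 3,158 kg + 1,302 kg = 19,867 kg (under)
Q1 2019–Q1 2020: 6,820 kg + 3,449 kg + 3,158 kg + 1,302 kg + 5,864 kg = 20,593 kg (under)
Q2 2019–Q2 2020: 3,449 kg + 3,158 kg + 1,302 kg + 5,864 kg + 4,394 kg = 18,167 kg (under)
No window exceeds 22,400 kg.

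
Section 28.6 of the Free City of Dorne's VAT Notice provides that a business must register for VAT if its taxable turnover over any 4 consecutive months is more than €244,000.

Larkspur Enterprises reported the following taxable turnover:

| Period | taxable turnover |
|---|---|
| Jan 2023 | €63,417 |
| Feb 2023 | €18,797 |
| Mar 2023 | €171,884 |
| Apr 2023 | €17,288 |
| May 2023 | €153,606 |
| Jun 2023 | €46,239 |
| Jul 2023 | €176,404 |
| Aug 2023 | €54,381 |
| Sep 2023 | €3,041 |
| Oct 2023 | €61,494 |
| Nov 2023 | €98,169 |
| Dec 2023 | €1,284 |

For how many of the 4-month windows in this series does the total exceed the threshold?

Jan 2023–Apr 2023: €63,417 + €18,797 + €171,884 + €17,288 = €271,386 (over)
Feb 2023–May 2023: €18,797 + €171,884 + €17,288 + €153,606 = €361,575 (over)
Mar 2023–Jun 2023: €171,884 + €17,288 + €153,606 + €46,239 = €389,017 (over)
Apr 2023–Jul 2023: €17,288 + €153,606 + €46,239 + €176,404 = €393,537 (over)
May 2023–Aug 2023: €153,606 + €46,239 + €176,404 + €54,381 = €430,630 (over)
Jun 2023–Sep 2023: €46,239 + €176,404 + €54,381 + €3,041 = €280,065 (over)
Jul 2023–Oct 2023: €176,404 + €54,381 + €3,041 + €61,494 = €295,320 (over)
Aug 2023–Nov 2023: €54,381 + €3,041 + €61,494 + €98,169 = €217,085 (under)
Sep 2023–Dec 2023: €3,041 + €61,494 + €98,169 + €1,284 = €163,988 (under)
7 windows exceed the threshold.

7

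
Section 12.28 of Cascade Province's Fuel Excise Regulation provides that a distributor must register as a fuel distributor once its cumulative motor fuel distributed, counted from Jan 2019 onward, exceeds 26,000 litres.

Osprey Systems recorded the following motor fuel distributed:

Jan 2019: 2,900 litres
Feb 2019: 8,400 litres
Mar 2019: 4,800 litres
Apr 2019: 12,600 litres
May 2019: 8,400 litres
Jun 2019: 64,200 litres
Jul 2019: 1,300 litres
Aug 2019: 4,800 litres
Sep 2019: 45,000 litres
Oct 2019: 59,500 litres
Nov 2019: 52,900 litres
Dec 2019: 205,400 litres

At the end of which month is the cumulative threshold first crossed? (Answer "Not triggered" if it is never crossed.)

Through Jan 2019: 2,900 litres
Through Feb 2019: 11,300 litres
Through Mar 2019: 16,100 litres
Through Apr 2019: 28,700 litres ← exceeds threshold

Apr 2019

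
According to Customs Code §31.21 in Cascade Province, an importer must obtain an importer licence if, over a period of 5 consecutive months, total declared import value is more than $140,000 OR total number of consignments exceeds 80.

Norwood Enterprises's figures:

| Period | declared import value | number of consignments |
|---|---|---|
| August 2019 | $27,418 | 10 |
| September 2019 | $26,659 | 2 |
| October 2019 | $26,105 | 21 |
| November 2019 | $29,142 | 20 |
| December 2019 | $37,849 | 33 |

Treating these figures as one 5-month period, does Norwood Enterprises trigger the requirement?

Yes

Total declared import value: $27,418 + $26,659 + $26,105 + $29,142 + $37,849 = $147,173 (> $140,000).
Total number of consignments: 10 + 2 + 21 + 20 + 33 = 86 (> 80).
The test is 'or': at least one threshold is exceeded.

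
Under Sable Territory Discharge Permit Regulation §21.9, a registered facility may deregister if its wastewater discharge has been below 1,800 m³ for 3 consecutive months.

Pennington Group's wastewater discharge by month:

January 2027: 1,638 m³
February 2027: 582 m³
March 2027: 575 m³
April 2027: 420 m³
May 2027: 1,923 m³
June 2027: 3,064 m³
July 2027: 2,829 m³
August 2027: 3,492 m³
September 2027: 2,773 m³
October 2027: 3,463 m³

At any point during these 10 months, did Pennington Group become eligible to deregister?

Months below 1,800 m³: January 2027, February 2027, March 2027, April 2027.
Longest run of consecutive months below the threshold: 4.
4 ≥ 3, so Pennington Group became eligible.

Yes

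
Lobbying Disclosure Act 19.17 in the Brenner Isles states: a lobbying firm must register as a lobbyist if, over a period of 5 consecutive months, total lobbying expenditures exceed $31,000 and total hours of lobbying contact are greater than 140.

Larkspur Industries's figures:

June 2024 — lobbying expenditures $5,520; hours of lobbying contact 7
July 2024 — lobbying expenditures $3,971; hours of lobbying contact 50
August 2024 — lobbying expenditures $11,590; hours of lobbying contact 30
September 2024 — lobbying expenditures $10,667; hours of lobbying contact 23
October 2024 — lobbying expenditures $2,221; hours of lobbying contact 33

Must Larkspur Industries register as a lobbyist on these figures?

Total lobbying expenditures: $5,520 + $3,971 + $11,590 + $10,667 + $2,221 = $33,969 (> $31,000).
Total hours of lobbying contact: 7 + 50 + 30 + 23 + 33 = 143 (> 140).
The test is 'and': both thresholds are exceeded.

Yes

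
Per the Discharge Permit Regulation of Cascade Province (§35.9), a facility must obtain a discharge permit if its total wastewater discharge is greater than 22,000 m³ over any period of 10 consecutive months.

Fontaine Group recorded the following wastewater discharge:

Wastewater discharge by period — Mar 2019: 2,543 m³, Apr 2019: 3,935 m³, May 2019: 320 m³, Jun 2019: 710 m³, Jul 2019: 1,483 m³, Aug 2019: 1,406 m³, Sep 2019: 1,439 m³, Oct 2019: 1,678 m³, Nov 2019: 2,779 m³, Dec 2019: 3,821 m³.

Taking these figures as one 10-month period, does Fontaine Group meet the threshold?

No

Total wastewater discharge: 2,543 m³ + 3,935 m³ + 320 m³ + 710 m³ + 1,483 m³ + 1,406 m³ + 1,439 m³ + 1,678 m³ + 2,779 m³ + 3,821 m³ = 20,114 m³.
20,114 m³ ≤ 22,000 m³, so the threshold is not exceeded.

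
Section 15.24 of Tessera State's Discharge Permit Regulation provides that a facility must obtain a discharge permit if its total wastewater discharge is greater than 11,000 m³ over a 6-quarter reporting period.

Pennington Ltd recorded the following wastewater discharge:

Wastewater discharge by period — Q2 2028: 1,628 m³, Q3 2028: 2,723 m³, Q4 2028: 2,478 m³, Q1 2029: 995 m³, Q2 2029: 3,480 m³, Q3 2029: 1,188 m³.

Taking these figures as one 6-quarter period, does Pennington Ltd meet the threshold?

Total wastewater discharge: 1,628 m³ + 2,723 m³ + 2,478 m³ + 995 m³ + 3,480 m³ + 1,188 m³ = 12,492 m³.
12,492 m³ > 11,000 m³, so the threshold is exceeded.

Yes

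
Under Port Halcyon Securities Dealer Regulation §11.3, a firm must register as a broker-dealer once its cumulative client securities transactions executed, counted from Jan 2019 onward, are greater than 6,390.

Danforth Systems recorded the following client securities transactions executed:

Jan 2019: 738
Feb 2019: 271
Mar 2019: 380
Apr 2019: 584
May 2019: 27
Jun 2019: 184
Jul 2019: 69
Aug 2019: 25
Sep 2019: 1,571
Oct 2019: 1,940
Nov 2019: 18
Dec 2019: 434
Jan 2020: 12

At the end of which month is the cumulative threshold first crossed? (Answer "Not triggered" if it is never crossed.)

Through Jan 2019: 738
Through Feb 2019: 1,009
Through Mar 2019: 1,389
Through Apr 2019: 1,973
Through May 2019: 2,000
Through Jun 2019: 2,184
Through Jul 2019: 2,253
Through Aug 2019: 2,278
Through Sep 2019: 3,849
Through Oct 2019: 5,789
Through Nov 2019: 5,807
Through Dec 2019: 6,241
Through Jan 2020: 6,253
Final cumulative total 6,253 ≤ 6,390; the threshold is never exceeded.

Not triggered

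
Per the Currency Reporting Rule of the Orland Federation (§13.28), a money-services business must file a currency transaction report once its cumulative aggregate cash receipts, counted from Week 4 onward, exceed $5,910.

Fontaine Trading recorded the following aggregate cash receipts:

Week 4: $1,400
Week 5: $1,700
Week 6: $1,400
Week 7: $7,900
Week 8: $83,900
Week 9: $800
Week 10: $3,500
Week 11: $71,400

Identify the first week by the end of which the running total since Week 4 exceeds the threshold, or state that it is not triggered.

Through Week 4: $1,400
Through Week 5: $3,100
Through Week 6: $4,500
Through Week 7: $12,400 ← exceeds threshold

Week 7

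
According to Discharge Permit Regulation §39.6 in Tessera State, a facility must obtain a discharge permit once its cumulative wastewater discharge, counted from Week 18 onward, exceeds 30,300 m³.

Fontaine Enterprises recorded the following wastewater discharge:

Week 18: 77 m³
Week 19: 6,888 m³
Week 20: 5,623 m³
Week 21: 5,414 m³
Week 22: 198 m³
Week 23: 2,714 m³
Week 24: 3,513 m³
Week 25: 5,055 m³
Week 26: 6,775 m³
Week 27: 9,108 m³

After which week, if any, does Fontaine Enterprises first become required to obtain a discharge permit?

Week 26

Through Week 18: 77 m³
Through Week 19: 6,965 m³
Through Week 20: 12,588 m³
Through Week 21: 18,002 m³
Through Week 22: 18,200 m³
Through Week 23: 20,914 m³
Through Week 24: 24,427 m³
Through Week 25: 29,482 m³
Through Week 26: 36,257 m³ ← exceeds threshold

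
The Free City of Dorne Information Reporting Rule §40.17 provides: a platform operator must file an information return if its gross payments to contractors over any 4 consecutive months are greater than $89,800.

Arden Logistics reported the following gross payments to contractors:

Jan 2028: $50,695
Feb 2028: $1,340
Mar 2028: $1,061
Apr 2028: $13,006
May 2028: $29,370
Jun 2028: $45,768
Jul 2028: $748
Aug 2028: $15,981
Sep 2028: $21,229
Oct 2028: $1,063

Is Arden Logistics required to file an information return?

Yes

Jan 2028–Apr 2028: $50,695 + $1,340 + $1,061 + $13,006 = $66,102 (under)
Feb 2028–May 2028: $1,340 + $1,061 + $13,006 + $29,370 = $44,777 (under)
Mar 2028–Jun 2028: $1,061 + $13,006 + $29,370 + $45,768 = $89,205 (under)
Apr 2028–Jul 2028: $13,006 + $29,370 + $45,768 + $748 = $88,892 (under)
May 2028–Aug 2028: $29,370 + $45,768 + $748 + $15,981 = $91,867 (over)
Jun 2028–Sep 2028: $45,768 + $748 + $15,981 + $21,229 = $83,726 (under)
Jul 2028–Oct 2028: $748 + $15,981 + $21,229 + $1,063 = $39,021 (under)
At least one window exceeds $89,800.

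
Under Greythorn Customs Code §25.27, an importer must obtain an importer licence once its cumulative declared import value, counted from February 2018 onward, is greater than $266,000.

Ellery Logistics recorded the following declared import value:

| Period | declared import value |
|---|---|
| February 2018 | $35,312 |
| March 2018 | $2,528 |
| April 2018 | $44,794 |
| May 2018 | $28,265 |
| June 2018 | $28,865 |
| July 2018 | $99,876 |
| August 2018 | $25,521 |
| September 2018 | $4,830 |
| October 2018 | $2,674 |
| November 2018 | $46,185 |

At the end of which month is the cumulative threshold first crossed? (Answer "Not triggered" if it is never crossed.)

Through February 2018: $35,312
Through March 2018: $37,840
Through April 2018: $82,634
Through May 2018: $110,899
Through June 2018: $139,764
Through July 2018: $239,640
Through August 2018: $265,161
Through September 2018: $269,991 ← exceeds threshold

September 2018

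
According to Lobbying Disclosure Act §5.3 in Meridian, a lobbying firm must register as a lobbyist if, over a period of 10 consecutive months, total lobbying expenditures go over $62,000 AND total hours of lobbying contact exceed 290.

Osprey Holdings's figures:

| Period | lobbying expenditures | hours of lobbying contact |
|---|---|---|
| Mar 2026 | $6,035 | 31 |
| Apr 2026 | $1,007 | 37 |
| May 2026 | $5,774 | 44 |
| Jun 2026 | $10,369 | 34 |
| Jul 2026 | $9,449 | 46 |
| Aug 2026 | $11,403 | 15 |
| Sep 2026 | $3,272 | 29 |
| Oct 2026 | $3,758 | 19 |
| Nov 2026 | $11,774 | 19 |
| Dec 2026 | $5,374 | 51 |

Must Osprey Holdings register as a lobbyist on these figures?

Yes

Total lobbying expenditures: $6,035 + $1,007 + $5,774 + $10,369 + $9,449 + $11,403 + $3,272 + $3,758 + $11,774 + $5,374 = $68,215 (> $62,000).
Total hours of lobbying contact: 31 + 37 + 44 + 34 + 46 + 15 + 29 + 19 + 19 + 51 = 325 (> 290).
The test is 'and': both thresholds are exceeded.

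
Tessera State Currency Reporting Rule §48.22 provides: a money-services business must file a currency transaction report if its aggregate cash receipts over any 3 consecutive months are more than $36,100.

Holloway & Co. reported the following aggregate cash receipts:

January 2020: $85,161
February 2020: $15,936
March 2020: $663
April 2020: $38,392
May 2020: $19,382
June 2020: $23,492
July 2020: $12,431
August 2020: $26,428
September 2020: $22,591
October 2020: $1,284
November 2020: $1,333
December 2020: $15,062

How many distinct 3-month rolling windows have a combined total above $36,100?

January 2020–March 2020: $85,161 + $15,936 + $663 = $101,760 (over)
February 2020–April 2020: $15,936 + $663 + $38,392 = $54,991 (over)
March 2020–May 2020: $663 + $38,392 + $19,382 = $58,437 (over)
April 2020–June 2020: $38,392 + $19,382 + $23,492 = $81,266 (over)
May 2020–July 2020: $19,382 + $23,492 + $12,431 = $55,305 (over)
June 2020–August 2020: $23,492 + $12,431 + $26,428 = $62,351 (over)
July 2020–September 2020: $12,431 + $26,428 + $22,591 = $61,450 (over)
August 2020–October 2020: $26,428 + $22,591 + $1,284 = $50,303 (over)
September 2020–November 2020: $22,591 + $1,284 + $1,333 = $25,208 (under)
October 2020–December 2020: $1,284 + $1,333 + $15,062 = $17,679 (under)
8 windows exceed the threshold.

8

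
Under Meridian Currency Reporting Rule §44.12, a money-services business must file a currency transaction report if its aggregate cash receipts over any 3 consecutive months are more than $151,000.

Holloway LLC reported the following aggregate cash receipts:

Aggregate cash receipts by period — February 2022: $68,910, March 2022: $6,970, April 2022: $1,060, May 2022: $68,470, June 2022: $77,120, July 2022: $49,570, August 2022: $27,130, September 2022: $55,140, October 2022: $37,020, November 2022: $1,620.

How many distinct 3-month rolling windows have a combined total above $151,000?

February 2022–April 2022: $68,910 + $6,970 + $1,060 = $76,940 (under)
March 2022–May 2022: $6,970 + $1,060 + $68,470 = $76,500 (under)
April 2022–June 2022: $1,060 + $68,470 + $77,120 = $146,650 (under)
May 2022–July 2022: $68,470 + $77,120 + $49,570 = $195,160 (over)
June 2022–August 2022: $77,120 + $49,570 + $27,130 = $153,820 (over)
July 2022–September 2022: $49,570 + $27,130 + $55,140 = $131,840 (under)
August 2022–October 2022: $27,130 + $55,140 + $37,020 = $119,290 (under)
September 2022–November 2022: $55,140 + $37,020 + $1,620 = $93,780 (under)
2 windows exceed the threshold.

2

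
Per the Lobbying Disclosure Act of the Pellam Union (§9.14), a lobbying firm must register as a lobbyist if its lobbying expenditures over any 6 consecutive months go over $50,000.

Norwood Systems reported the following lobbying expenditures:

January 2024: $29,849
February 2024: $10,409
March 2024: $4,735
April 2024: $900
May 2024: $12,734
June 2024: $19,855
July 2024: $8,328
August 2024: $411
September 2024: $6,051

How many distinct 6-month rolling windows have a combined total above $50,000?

2

January 2024–June 2024: $29,849 + $10,409 + $4,735 + $900 + $12,734 + $19,855 = $78,482 (over)
February 2024–July 2024: $10,409 + $4,735 + $900 + $12,734 + $19,855 + $8,328 = $56,961 (over)
March 2024–August 2024: $4,735 + $900 + $12,734 + $19,855 + $8,328 + $411 = $46,963 (under)
April 2024–September 2024: $900 + $12,734 + $19,855 + $8,328 + $411 + $6,051 = $48,279 (under)
2 windows exceed the threshold.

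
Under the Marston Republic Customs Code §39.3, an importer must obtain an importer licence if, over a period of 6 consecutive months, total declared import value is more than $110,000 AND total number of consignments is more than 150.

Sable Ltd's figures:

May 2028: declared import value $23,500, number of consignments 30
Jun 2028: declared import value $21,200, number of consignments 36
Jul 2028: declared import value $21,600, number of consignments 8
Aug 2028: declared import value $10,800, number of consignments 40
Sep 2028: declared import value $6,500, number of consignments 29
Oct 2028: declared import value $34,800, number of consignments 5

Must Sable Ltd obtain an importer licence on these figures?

Total declared import value: $23,500 + $21,200 + $21,600 + $10,800 + $6,500 + $34,800 = $118,400 (> $110,000).
Total number of consignments: 30 + 36 + 8 + 40 + 29 + 5 = 148 (≤ 150).
The test is 'and': the rule requires both, and at least one is not exceeded.

No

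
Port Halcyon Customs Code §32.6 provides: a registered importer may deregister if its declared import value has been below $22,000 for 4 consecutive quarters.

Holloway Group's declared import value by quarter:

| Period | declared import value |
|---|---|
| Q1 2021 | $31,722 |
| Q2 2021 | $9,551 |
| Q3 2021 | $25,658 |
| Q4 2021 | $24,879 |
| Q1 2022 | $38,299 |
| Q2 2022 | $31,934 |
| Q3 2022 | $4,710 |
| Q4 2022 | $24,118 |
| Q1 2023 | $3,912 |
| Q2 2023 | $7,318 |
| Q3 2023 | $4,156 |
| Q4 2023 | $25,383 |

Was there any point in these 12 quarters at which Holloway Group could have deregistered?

Quarters below $22,000: Q2 2021, Q3 2022, Q1 2023, Q2 2023, Q3 2023.
Longest run of consecutive quarters below the threshold: 3.
3 < 4, so Holloway Group never became eligible.

No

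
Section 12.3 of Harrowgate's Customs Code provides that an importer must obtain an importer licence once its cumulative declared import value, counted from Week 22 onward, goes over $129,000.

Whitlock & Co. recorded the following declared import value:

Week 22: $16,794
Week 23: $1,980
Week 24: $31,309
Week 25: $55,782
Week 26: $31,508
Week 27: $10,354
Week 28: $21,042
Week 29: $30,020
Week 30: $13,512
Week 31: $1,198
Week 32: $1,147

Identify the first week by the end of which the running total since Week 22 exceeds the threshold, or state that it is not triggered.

Through Week 22: $16,794
Through Week 23: $18,774
Through Week 24: $50,083
Through Week 25: $105,865
Through Week 26: $137,373 ← exceeds threshold

Week 26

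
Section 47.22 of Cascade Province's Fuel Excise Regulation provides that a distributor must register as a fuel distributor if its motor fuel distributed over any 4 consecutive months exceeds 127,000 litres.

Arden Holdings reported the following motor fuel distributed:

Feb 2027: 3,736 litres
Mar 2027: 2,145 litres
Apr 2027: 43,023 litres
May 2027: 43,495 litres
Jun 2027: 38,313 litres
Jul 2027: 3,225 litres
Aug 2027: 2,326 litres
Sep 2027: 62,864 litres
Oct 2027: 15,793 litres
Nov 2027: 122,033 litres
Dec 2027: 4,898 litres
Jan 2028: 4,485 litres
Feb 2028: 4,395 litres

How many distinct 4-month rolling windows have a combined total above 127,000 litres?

5

Feb 2027–May 2027: 3,736 litres + 2,145 litres + 43,023 litres + 43,495 litres = 92,399 litres (under)
Mar 2027–Jun 2027: 2,145 litres + 43,023 litres + 43,495 litres + 38,313 litres = 126,976 litres (under)
Apr 2027–Jul 2027: 43,023 litres + 43,495 litres + 38,313 litres + 3,225 litres = 128,056 litres (over)
May 2027–Aug 2027: 43,495 litres + 38,313 litres + 3,225 litres + 2,326 litres = 87,359 litres (under)
Jun 2027–Sep 2027: 38,313 litres + 3,225 litres + 2,326 litres + 62,864 litres = 106,728 litres (under)
Jul 2027–Oct 2027: 3,225 litres + 2,326 litres + 62,864 litres + 15,793 litres = 84,208 litres (under)
Aug 2027–Nov 2027: 2,326 litres + 62,864 litres + 15,793 litres + 122,033 litres = 203,016 litres (over)
Sep 2027–Dec 2027: 62,864 litres + 15,793 litres + 122,033 litres + 4,898 litres = 205,588 litres (over)
Oct 2027–Jan 2028: 15,793 litres + 122,033 litres + 4,898 litres + 4,485 litres = 147,209 litres (over)
Nov 2027–Feb 2028: 122,033 litres + 4,898 litres + 4,485 litres + 4,395 litres = 135,811 litres (over)
5 windows exceed the threshold.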